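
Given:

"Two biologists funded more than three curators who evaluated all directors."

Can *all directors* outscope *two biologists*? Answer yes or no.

Structurally, *all directors* is inside the relative clause *who evaluated all directors* modifying *more than three curators*.
Quantifiers inside a relative clause are trapped there; the RC boundary blocks QR.
So the wide-scope reading for *all directors* is blocked.

No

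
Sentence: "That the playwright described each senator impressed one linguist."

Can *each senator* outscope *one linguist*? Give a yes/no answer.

No

*each senator* is embedded in the sentential subject *that the playwright described each senator*.
Subjects — clausal subjects included — are islands for extraction, and QR is no exception.
The ordering *each senator* > *one linguist* is therefore underivable.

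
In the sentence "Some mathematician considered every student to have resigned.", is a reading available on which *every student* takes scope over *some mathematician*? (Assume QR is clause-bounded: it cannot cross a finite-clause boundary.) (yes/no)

Yes

ECM infinitives lack a CP barrier, so *every student* can QR over the matrix subject *some mathematician*.
Ordinary QR to a clause-peripheral position gives the wide-scope LF for the lower DP.
The sentence is scopally ambiguous between *some mathematician* > *every student* and *every student* > *some mathematician*.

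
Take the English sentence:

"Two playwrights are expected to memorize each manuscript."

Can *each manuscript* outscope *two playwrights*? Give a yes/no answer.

*each manuscript* is inside a raising infinitive, which is transparent to QR (no CP barrier), so it behaves as a matrix argument.
QR within a single clause is free, so the lower quantifier may take scope over the higher one.

Yes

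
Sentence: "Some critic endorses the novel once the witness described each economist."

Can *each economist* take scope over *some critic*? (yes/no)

*each economist* sits inside the adjunct clause *once the witness described each economist*.
Scope out of an adjunct clause is unavailable: QR respects the adjunct-island constraint.
So *each economist* cannot raise to a position above *some critic*.

No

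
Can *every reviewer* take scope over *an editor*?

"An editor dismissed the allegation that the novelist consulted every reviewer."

No

*every reviewer* is embedded in the complex NP *the allegation that the novelist consulted every reviewer*.
The Complex NP Constraint bars QR out of the complement clause of a noun.
So *every reviewer* cannot raise to a position above *an editor*.
(Only the surface reading survives: one fixed editor with respect to all the relevant reviewers.)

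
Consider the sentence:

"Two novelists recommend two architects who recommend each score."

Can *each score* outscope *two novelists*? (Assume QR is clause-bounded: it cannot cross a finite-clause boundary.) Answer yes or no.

The DP *each score* is contained in the relative clause *who recommend each score* modifying *two architects*.
The relative clause forms an island for QR, so the quantifier is confined to the head noun's restrictor.
*each score* is confined to the island and cannot take scope over *two novelists*.

No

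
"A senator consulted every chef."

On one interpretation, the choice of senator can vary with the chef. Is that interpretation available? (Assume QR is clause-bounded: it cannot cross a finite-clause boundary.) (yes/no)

Yes

That reading corresponds to *every chef* > *a senator*.
*a senator* and *every chef* are co-arguments of the matrix verb, with nothing but a clause-internal boundary between them.
Clause-internal QR can adjoin the lower DP above the subject, yielding the inverse reading.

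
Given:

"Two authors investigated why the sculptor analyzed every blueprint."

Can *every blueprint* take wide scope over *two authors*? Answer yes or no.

No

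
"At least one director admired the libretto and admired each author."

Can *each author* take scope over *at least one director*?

No

*each author* occurs within one conjunct of the coordinate structure (*admired each author*).
Asymmetric QR out of one conjunct violates the Coordinate Structure Constraint.
There is no licit LF on which *each author* c-commands *at least one director*.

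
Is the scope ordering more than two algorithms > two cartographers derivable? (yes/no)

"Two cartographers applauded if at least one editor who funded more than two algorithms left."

No

*more than two algorithms* sits inside the relative clause *who funded more than two algorithms*, which is itself inside the adjunct *if at least one editor who funded more than two algorithms left*.
Both the relative clause and the enclosing adjunct are scope islands; QR cannot cross either.
So *more than two algorithms* cannot raise high enough to outscope *two cartographers*; only the surface ordering *two cartographers* > *more than two algorithms* is available.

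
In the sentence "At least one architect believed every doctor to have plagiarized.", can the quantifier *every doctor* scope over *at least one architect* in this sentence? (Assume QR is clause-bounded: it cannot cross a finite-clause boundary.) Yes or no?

Yes

The ECM infinitive is scope-transparent — *every doctor* is free to raise above *at least one architect*.
Nothing blocks QR of the lower DP to a position above the higher one, so inverse scope is available.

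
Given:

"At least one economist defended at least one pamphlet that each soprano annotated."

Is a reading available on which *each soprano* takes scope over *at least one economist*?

The target quantifier *each soprano* is part of the relative clause *that each soprano annotated* modifying *at least one pamphlet*.
QR out of a relative clause is ruled out by the relative-clause island constraint.
The inverse ordering *each soprano* > *at least one economist* is therefore underivable.

No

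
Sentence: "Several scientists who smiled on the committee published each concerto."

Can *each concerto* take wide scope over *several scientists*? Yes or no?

*each concerto* sits in the matrix clause, not in the relative clause on *several scientists*.
Ordinary QR to a clause-peripheral position gives the wide-scope LF for the lower DP.

Yes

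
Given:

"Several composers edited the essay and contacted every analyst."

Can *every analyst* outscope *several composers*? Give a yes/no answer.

No

*every analyst* is embedded in one conjunct of the coordinate structure (*contacted every analyst*).
QR out of a conjunct would have to apply non-ATB, which the CSC forbids.
So *every analyst* cannot raise to a position above *several composers*.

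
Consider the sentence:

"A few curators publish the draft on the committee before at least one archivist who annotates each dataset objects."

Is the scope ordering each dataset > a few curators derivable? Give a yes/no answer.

No

Structurally, *each dataset* is inside the relative clause *who annotates each dataset*, which is itself inside the adjunct *before at least one archivist who annotates each dataset objects*.
Nested islands: the RC island is itself inside an adjunct island, so wide scope is doubly excluded.
There is no licit LF on which *each dataset* c-commands *a few curators*.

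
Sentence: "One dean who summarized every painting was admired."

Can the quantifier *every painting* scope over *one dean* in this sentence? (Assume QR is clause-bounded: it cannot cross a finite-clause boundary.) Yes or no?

No

*every painting* occurs within the relative clause *who summarized every painting*.
The relative clause forms an island for QR, so the quantifier is confined to the head noun's restrictor.
Hence only narrow scope for *every painting* (under *one dean*) survives.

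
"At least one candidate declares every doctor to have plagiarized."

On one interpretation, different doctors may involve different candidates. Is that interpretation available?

Yes

The described interpretation is the *every doctor* > *at least one candidate* scoping.
ECM infinitives lack a CP barrier, so *every doctor* can QR over the matrix subject *at least one candidate*.
With no island boundary between them, the object can take inverse scope over the subject via ordinary QR within the clause.
The sentence is scopally ambiguous between *at least one candidate* > *every doctor* and *every doctor* > *at least one candidate*.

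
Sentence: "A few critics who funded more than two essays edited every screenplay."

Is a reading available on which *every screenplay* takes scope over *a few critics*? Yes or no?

Yes

Although the sentence contains a relative clause (*who funded more than two essays*), *every screenplay* is outside it, in the matrix VP.
QR within a single clause is free, so the lower quantifier may take scope over the higher one.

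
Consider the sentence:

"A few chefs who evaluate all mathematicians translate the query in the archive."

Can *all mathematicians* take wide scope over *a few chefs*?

No

*all mathematicians* sits inside the relative clause *who evaluate all mathematicians*.
Relative clauses block scope extraction: QR cannot target a position outside the modified NP.
So *all mathematicians* cannot raise to a position above *a few chefs*.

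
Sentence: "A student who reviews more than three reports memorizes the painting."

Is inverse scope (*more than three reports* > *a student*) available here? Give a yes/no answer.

No

*more than three reports* is embedded in the relative clause *who reviews more than three reports*.
Relative clauses block scope extraction: QR cannot target a position outside the modified NP.
So *more than three reports* cannot raise high enough to outscope *a student*; only the surface ordering *a student* > *more than three reports* is available.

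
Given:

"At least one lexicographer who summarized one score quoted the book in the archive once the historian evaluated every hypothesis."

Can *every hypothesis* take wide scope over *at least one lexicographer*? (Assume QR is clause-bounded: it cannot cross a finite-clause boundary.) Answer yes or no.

No

The target quantifier *every hypothesis* is part of the adjunct clause *once the historian evaluated every hypothesis*.
Since the clause is an adjunct (not a complement), the Adjunct Condition blocks QR across its edge.
So the wide-scope reading for *every hypothesis* is blocked.
(Only the surface reading survives: one fixed lexicographer with respect to all the relevant hypotheses.)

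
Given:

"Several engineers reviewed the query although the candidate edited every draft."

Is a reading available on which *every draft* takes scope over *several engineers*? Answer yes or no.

The target quantifier *every draft* is part of the adjunct clause *although the candidate edited every draft*.
Adjuncts are opaque for quantifier raising; a quantifier in an adjunct stays inside it.
So *every draft* cannot raise to a position above *several engineers*.

No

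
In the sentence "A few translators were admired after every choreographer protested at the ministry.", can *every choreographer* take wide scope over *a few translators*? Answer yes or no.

No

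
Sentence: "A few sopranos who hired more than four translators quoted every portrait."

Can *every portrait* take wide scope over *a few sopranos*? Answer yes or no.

Yes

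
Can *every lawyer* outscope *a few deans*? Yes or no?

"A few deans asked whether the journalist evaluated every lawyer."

No

Structurally, *every lawyer* is inside the embedded question *whether the journalist evaluated every lawyer*.
The wh-island constraint blocks QR out of an embedded interrogative.
*every lawyer* > *a few deans* would require crossing that boundary, which is illicit.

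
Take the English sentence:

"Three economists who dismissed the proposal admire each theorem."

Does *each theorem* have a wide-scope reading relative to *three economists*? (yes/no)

Yes

The RC *who dismissed the proposal* is an island, but *each theorem* is not inside it — it is the matrix object, a clausemate of *three economists*.
Ordinary QR to a clause-peripheral position gives the wide-scope LF for the lower DP.
So *each theorem* > *three economists* is among the available readings.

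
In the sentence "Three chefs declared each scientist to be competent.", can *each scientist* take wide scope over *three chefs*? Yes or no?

Yes

*each scientist* is an ECM subject; ECM complements are not islands, and the embedded quantifier may take matrix scope.
QR within a single clause is free, so the lower quantifier may take scope over the higher one.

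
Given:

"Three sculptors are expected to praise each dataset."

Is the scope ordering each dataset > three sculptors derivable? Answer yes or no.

Yes

*each dataset* is the object of the infinitival complement of a raising predicate; raising infinitives are transparent for QR, so the two DPs are in effect clausemates.
Clause-internal QR can adjoin the lower DP above the subject, yielding the inverse reading.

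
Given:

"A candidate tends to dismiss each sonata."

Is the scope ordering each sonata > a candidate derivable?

Raising constructions are monoclausal for scope purposes; *each sonata* is not separated from *a candidate* by any island.
No island intervenes, so both surface and inverse scope are derivable.

Yes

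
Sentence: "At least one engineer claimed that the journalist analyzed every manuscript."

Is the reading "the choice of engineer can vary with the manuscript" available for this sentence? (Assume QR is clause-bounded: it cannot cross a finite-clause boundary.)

The described interpretation is the *every manuscript* > *at least one engineer* scoping.
The DP *every manuscript* is contained in the finite complement clause *that the journalist analyzed every manuscript*.
QR is clause-bounded, so the finite complement is a scope island for the embedded quantifier.
The inverse ordering *every manuscript* > *at least one engineer* is therefore underivable.

No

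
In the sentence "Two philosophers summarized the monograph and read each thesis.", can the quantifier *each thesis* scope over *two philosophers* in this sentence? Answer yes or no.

The DP *each thesis* is contained in one conjunct of the coordinate structure (*read each thesis*).
A quantifier cannot raise out of one conjunct of a coordination across the whole coordinate structure — the CSC applies to QR.
So *each thesis* cannot raise to a position above *two philosophers*.

No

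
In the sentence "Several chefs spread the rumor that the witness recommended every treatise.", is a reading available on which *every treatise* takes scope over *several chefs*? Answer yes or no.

*every treatise* occurs within the complex NP *the rumor that the witness recommended every treatise*.
The Complex NP Constraint bars QR out of the complement clause of a noun.
Hence only narrow scope for *every treatise* (under *several chefs*) survives.

No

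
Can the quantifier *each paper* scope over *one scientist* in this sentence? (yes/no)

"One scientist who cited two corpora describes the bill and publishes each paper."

No

The DP *each paper* is contained in one conjunct of the coordinate structure (*publishes each paper*).
The Coordinate Structure Constraint blocks movement (including QR) out of a single conjunct.
There is no licit LF on which *each paper* c-commands *one scientist*.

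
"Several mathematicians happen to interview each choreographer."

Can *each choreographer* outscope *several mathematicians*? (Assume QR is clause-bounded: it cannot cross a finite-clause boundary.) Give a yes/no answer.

*each choreographer* is the object of the infinitival complement of a raising predicate; raising infinitives are transparent for QR, so the two DPs are in effect clausemates.
Ordinary QR to a clause-peripheral position gives the wide-scope LF for the lower DP.

Yes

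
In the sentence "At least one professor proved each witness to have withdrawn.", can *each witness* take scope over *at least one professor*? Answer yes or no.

The ECM infinitive is scope-transparent — *each witness* is free to raise above *at least one professor*.
Clause-internal QR can adjoin the lower DP above the subject, yielding the inverse reading.
Both orderings are possible: *at least one professor* > *each witness* and *each witness* > *at least one professor*.

Yes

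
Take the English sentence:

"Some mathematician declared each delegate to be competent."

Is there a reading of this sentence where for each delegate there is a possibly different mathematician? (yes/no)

That reading corresponds to *each delegate* > *some mathematician*.
The ECM infinitive is scope-transparent — *each delegate* is free to raise above *some mathematician*.
No island intervenes, so both surface and inverse scope are derivable.
Both orderings are possible: *some mathematician* > *each delegate* and *each delegate* > *some mathematician*.

Yes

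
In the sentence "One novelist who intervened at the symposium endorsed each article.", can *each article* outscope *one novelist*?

Yes

*each article* sits in the matrix clause, not in the relative clause on *one novelist*.
No island intervenes, so both surface and inverse scope are derivable.
The sentence is scopally ambiguous between *one novelist* > *each article* and *each article* > *one novelist*.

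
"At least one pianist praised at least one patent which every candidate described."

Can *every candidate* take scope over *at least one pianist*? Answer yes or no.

*every candidate* occurs within the relative clause *which every candidate described* modifying *at least one patent*.
Relative clauses are scope islands: a quantifier cannot QR out of a relative clause to take scope in the matrix clause.
Hence only narrow scope for *every candidate* (under *at least one pianist*) survives.
(Only the surface reading survives: one fixed pianist with respect to all the relevant candidates.)

No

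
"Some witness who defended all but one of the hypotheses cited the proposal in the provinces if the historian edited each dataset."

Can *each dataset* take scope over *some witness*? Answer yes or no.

*each dataset* is embedded in the adjunct clause *if the historian edited each dataset*.
Scope out of an adjunct clause is unavailable: QR respects the adjunct-island constraint.
So *each dataset* cannot raise to a position above *some witness*.

No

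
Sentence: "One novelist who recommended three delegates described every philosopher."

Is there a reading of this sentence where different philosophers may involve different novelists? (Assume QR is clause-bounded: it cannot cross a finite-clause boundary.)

Yes

The described interpretation is the *every philosopher* > *one novelist* scoping.
Although the sentence contains a relative clause (*who recommended three delegates*), *every philosopher* is outside it, in the matrix VP.
Nothing blocks QR of the lower DP to a position above the higher one, so inverse scope is available.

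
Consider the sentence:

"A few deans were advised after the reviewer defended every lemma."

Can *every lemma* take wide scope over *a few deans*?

No

*every lemma* is embedded in the adjunct clause *after the reviewer defended every lemma*.
The adjunct-island constraint bars QR out of an adverbial clause.
*every lemma* > *a few deans* would require crossing that boundary, which is illicit.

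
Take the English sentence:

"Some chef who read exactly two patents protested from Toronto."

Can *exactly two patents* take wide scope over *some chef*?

The target quantifier *exactly two patents* is part of the relative clause *who read exactly two patents*.
Relative clauses block scope extraction: QR cannot target a position outside the modified NP.
Hence only narrow scope for *exactly two patents* (under *some chef*) survives.
(Only the surface reading survives: one fixed chef with respect to all the relevant patents.)

No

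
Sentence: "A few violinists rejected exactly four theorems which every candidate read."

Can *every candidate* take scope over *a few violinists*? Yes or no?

*every candidate* is embedded in the relative clause *which every candidate read* modifying *exactly four theorems*.
A relative clause is a scope island — quantifier raising cannot cross its boundary.
There is no licit LF on which *every candidate* c-commands *a few violinists*.

No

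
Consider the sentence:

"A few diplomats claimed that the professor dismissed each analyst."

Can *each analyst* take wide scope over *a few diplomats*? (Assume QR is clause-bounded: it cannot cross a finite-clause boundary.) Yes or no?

No

*each analyst* occurs within the finite complement clause *that the professor dismissed each analyst*.
Given the clause-boundedness assumption, QR cannot cross the finite CP into the matrix.
There is no licit LF on which *each analyst* c-commands *a few diplomats*.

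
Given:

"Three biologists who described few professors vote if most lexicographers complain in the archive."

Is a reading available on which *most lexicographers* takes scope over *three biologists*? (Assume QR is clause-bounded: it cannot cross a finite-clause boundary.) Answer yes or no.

Structurally, *most lexicographers* is inside the adjunct clause *if most lexicographers complain in the archive*.
Scope out of an adjunct clause is unavailable: QR respects the adjunct-island constraint.
*most lexicographers* is confined to the island and cannot take scope over *three biologists*.

No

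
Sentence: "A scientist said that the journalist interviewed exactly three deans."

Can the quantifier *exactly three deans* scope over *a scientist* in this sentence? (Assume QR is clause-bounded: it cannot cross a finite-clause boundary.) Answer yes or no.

No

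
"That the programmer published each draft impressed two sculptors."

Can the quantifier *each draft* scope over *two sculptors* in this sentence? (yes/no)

The target quantifier *each draft* is part of the sentential subject *that the programmer published each draft*.
The subject-island constraint blocks QR out of a clausal subject.
*each draft* > *two sculptors* would require crossing that boundary, which is illicit.

No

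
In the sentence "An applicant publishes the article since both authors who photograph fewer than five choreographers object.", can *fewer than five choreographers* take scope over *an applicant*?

The target quantifier *fewer than five choreographers* is part of the relative clause *who photograph fewer than five choreographers*, which is itself inside the adjunct *since both authors who photograph fewer than five choreographers object*.
Both the relative clause and the enclosing adjunct are scope islands; QR cannot cross either.
Hence only narrow scope for *fewer than five choreographers* (under *an applicant*) survives.

No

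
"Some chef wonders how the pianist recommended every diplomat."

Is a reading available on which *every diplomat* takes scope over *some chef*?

*every diplomat* is embedded in the embedded question *how the pianist recommended every diplomat*.
An indirect question is a wh-island; the filled [Spec,CP] blocks QR across the CP edge.
There is no licit LF on which *every diplomat* c-commands *some chef*.
(Only the surface reading survives: one fixed chef with respect to all the relevant diplomats.)

No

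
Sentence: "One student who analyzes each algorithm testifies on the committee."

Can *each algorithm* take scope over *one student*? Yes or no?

*each algorithm* occurs within the relative clause *who analyzes each algorithm*.
A relative clause is a scope island — quantifier raising cannot cross its boundary.
So *each algorithm* cannot raise to a position above *one student*.

No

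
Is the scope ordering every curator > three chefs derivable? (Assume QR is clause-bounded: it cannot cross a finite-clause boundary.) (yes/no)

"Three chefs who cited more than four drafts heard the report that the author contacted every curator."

*every curator* sits inside the complex NP *the report that the author contacted every curator*.
Noun-complement clauses are scope islands (the Complex NP Constraint): a quantifier inside one cannot scope into the matrix.
So *every curator* cannot raise high enough to outscope *three chefs*; only the surface ordering *three chefs* > *every curator* is available.

No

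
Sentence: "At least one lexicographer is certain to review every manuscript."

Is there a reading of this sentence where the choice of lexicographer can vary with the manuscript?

Yes

The paraphrase describes the scope ordering *every manuscript* > *at least one lexicographer*.
The matrix predicate is a raising verb, whose infinitival complement is not a scope island — *every manuscript* can QR into the matrix clause.
QR within a single clause is free, so the lower quantifier may take scope over the higher one.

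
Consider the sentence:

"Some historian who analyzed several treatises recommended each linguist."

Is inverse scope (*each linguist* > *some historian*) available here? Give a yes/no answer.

Yes

*each linguist* sits in the matrix clause, not in the relative clause on *some historian*.
Clause-internal QR can adjoin the lower DP above the subject, yielding the inverse reading.
Both orderings are possible: *some historian* > *each linguist* and *each linguist* > *some historian*.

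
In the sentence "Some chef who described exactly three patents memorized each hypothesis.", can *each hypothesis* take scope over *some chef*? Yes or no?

Yes

The RC *who described exactly three patents* is an island, but *each hypothesis* is not inside it — it is the matrix object, a clausemate of *some chef*.
Clause-internal QR can adjoin the lower DP above the subject, yielding the inverse reading.
Both orderings are possible: *some chef* > *each hypothesis* and *each hypothesis* > *some chef*.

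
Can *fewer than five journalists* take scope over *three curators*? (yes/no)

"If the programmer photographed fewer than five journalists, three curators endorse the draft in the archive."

*fewer than five journalists* sits inside the adjunct clause *if the programmer photographed fewer than five journalists*.
Since the clause is an adjunct (not a complement), the Adjunct Condition blocks QR across its edge.
*fewer than five journalists* > *three curators* would require crossing that boundary, which is illicit.

No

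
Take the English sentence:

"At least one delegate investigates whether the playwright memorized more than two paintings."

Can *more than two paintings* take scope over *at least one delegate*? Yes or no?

No

Structurally, *more than two paintings* is inside the embedded question *whether the playwright memorized more than two paintings*.
Embedded questions are wh-islands: a quantifier inside an indirect question cannot QR into the matrix clause.
*more than two paintings* > *at least one delegate* would require crossing that boundary, which is illicit.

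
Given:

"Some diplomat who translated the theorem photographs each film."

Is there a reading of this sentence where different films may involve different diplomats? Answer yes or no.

Yes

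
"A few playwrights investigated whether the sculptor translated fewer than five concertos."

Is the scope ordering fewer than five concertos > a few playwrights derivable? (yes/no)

No

*fewer than five concertos* is embedded in the embedded question *whether the sculptor translated fewer than five concertos*.
An indirect question is a wh-island; the filled [Spec,CP] blocks QR across the CP edge.
So *fewer than five concertos* cannot raise to a position above *a few playwrights*.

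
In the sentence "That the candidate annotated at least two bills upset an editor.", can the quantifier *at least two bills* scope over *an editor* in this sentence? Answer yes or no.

No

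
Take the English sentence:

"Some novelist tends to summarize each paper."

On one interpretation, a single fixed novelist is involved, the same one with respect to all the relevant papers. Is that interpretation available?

Yes

The described interpretation is the *some novelist* > *each paper* scoping.
That is the surface-scope ordering, which is always one of the available readings — island constraints only ever restrict inverse scope.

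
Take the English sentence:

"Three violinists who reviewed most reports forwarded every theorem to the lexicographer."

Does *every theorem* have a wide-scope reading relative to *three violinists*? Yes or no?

Although the sentence contains a relative clause (*who reviewed most reports*), *every theorem* is outside it, in the matrix VP.
Nothing blocks QR of the lower DP to a position above the higher one, so inverse scope is available.

Yes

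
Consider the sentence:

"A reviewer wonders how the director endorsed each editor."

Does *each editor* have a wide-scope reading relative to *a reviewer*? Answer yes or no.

*each editor* occurs within the embedded question *how the director endorsed each editor*.
An indirect question is a wh-island; the filled [Spec,CP] blocks QR across the CP edge.
Hence only narrow scope for *each editor* (under *a reviewer*) survives.
(Only the surface reading survives: one fixed reviewer with respect to all the relevant editors.)

No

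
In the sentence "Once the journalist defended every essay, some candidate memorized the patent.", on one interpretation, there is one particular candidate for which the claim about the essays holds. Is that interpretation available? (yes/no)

Yes

The described interpretation is the *some candidate* > *every essay* scoping.
Nothing needs to raise out of an island for *some candidate* > *every essay*: *some candidate* takes scope from its matrix position over the clause containing *every essay*.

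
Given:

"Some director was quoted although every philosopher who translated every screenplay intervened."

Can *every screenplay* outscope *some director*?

No

The DP *every screenplay* is contained in the relative clause *who translated every screenplay*, which is itself inside the adjunct *although every philosopher who translated every screenplay intervened*.
Two island boundaries intervene — the relative clause and the adjunct. Either alone would block QR.
Hence only narrow scope for *every screenplay* (under *some director*) survives.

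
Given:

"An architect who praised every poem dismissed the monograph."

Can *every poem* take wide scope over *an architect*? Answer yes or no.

*every poem* sits inside the relative clause *who praised every poem*.
Relative clauses are scope islands: a quantifier cannot QR out of a relative clause to take scope in the matrix clause.
*every poem* is confined to the island and cannot take scope over *an architect*.

No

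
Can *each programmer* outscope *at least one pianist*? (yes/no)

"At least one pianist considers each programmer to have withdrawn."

ECM infinitives lack a CP barrier, so *each programmer* can QR over the matrix subject *at least one pianist*.
Ordinary QR to a clause-peripheral position gives the wide-scope LF for the lower DP.
Both orderings are possible: *at least one pianist* > *each programmer* and *each programmer* > *at least one pianist*.

Yes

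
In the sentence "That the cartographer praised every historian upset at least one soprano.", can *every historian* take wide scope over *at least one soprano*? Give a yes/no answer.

No

The DP *every historian* is contained in the sentential subject *that the cartographer praised every historian*.
Subjects — clausal subjects included — are islands for extraction, and QR is no exception.
*every historian* is confined to the island and cannot take scope over *at least one soprano*.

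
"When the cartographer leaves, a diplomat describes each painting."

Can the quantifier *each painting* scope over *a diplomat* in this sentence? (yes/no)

Although there is an adjunct clause, *each painting* is in the main clause, not inside the adjunct.
With no island boundary between them, the object can take inverse scope over the subject via ordinary QR within the clause.
The sentence is scopally ambiguous between *a diplomat* > *each painting* and *each painting* > *a diplomat*.

Yes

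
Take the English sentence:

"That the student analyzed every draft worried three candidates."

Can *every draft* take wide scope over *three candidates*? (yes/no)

Structurally, *every draft* is inside the sentential subject *that the student analyzed every draft*.
Clausal subjects are scope islands; QR from inside the subject into the matrix is barred.
So *every draft* cannot raise to a position above *three candidates*.

No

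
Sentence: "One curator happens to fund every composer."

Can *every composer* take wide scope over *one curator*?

Yes

Raising constructions are monoclausal for scope purposes; *every composer* is not separated from *one curator* by any island.
With no island boundary between them, the object can take inverse scope over the subject via ordinary QR within the clause.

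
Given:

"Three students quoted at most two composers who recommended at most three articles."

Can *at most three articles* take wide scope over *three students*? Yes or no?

No

The DP *at most three articles* is contained in the relative clause *who recommended at most three articles* modifying *at most two composers*.
The relative clause forms an island for QR, so the quantifier is confined to the head noun's restrictor.
*at most three articles* > *three students* would require crossing that boundary, which is illicit.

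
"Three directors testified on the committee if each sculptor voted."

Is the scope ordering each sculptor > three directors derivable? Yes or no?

No

Structurally, *each sculptor* is inside the adjunct clause *if each sculptor voted*.
Adjuncts are opaque for quantifier raising; a quantifier in an adjunct stays inside it.
The inverse ordering *each sculptor* > *three directors* is therefore underivable.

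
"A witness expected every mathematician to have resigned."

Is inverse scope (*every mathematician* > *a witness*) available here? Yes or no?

Yes

ECM infinitives lack a CP barrier, so *every mathematician* can QR over the matrix subject *a witness*.
Nothing blocks QR of the lower DP to a position above the higher one, so inverse scope is available.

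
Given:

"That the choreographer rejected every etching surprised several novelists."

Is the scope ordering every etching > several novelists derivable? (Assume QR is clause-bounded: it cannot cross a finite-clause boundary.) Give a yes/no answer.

The target quantifier *every etching* is part of the sentential subject *that the choreographer rejected every etching*.
The subject-island constraint blocks QR out of a clausal subject.
*every etching* > *several novelists* would require crossing that boundary, which is illicit.

No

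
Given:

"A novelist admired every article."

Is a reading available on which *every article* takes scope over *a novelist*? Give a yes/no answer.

*every article* and *a novelist* are in the same minimal clause.
Nothing blocks QR of the lower DP to a position above the higher one, so inverse scope is available.
Both orderings are possible: *a novelist* > *every article* and *every article* > *a novelist*.

Yes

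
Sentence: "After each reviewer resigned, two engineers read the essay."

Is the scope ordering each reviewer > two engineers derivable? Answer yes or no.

No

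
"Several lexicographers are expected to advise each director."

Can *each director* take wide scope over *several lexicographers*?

Yes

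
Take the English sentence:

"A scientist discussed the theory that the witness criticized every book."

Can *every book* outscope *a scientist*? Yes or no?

No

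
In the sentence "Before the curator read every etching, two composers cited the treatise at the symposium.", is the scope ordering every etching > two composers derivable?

The DP *every etching* is contained in the adjunct clause *before the curator read every etching*.
The adjunct-island constraint bars QR out of an adverbial clause.
So *every etching* cannot raise to a position above *two composers*.

No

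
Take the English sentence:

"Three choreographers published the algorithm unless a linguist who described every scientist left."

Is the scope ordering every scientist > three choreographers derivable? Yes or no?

*every scientist* sits inside the relative clause *who described every scientist*, which is itself inside the adjunct *unless a linguist who described every scientist left*.
Both the relative clause and the enclosing adjunct are scope islands; QR cannot cross either.
There is no licit LF on which *every scientist* c-commands *three choreographers*.

No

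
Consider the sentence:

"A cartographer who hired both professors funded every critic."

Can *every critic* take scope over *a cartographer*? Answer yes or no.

*every critic* sits in the matrix clause, not in the relative clause on *a cartographer*.
Nothing blocks QR of the lower DP to a position above the higher one, so inverse scope is available.
Both orderings are possible: *a cartographer* > *every critic* and *every critic* > *a cartographer*.

Yes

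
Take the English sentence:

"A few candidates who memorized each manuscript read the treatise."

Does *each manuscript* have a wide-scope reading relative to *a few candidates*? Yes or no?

No

The DP *each manuscript* is contained in the relative clause *who memorized each manuscript*.
Relative clauses block scope extraction: QR cannot target a position outside the modified NP.
*each manuscript* is confined to the island and cannot take scope over *a few candidates*.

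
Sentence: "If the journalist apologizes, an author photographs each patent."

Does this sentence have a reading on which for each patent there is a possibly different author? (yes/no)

Yes

That reading corresponds to *each patent* > *an author*.
*each patent* is a matrix argument; the adjunct is an island but the target quantifier is outside it.
Nothing blocks QR of the lower DP to a position above the higher one, so inverse scope is available.
Both orderings are possible: *an author* > *each patent* and *each patent* > *an author*.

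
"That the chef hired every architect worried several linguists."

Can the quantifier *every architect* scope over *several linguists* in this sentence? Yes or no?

The DP *every architect* is contained in the sentential subject *that the chef hired every architect*.
The subject-island constraint blocks QR out of a clausal subject.
So the wide-scope reading for *every architect* is blocked.

No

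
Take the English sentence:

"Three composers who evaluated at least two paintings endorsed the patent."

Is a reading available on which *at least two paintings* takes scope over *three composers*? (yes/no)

The DP *at least two paintings* is contained in the relative clause *who evaluated at least two paintings*.
QR out of a relative clause is ruled out by the relative-clause island constraint.
So the wide-scope reading for *at least two paintings* is blocked.

No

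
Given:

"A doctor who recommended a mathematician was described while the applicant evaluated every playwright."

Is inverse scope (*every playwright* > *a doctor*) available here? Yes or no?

No

*every playwright* is embedded in the adjunct clause *while the applicant evaluated every playwright*.
Adverbial clauses are not L-marked, so they are barriers for QR — the quantifier cannot escape the adjunct.
Hence only narrow scope for *every playwright* (under *a doctor*) survives.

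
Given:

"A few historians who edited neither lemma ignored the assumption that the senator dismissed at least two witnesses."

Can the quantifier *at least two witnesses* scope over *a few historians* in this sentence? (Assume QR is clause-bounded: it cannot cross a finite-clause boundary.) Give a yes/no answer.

The DP *at least two witnesses* is contained in the complex NP *the assumption that the senator dismissed at least two witnesses*.
Noun-complement clauses are scope islands (the Complex NP Constraint): a quantifier inside one cannot scope into the matrix.
*at least two witnesses* > *a few historians* would require crossing that boundary, which is illicit.

No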